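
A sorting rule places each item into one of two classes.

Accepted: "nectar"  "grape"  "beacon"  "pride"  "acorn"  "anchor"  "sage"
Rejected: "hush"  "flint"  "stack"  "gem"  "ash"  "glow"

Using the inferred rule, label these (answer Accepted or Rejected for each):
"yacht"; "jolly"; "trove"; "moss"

The classifier is using: has ≥ 2 vowels.
"yacht": Rejected (1 vowel).
"jolly": Rejected (1 vowel).
"trove": Accepted (2 vowels).
"moss": Rejected (1 vowel).

Rejected, Rejected, Accepted, Rejected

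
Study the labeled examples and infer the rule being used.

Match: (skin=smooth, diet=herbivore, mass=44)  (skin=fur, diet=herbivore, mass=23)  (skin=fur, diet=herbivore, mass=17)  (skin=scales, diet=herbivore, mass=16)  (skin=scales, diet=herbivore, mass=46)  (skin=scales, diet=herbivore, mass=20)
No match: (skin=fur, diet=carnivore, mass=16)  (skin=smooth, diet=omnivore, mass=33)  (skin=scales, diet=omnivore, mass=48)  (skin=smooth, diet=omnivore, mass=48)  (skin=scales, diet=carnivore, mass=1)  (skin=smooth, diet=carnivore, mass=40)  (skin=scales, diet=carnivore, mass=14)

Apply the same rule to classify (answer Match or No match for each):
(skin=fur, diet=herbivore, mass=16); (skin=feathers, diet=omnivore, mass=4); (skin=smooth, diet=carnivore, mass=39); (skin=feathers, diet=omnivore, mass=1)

The classifier is using: diet is herbivore.
Match: (skin=fur, diet=herbivore, mass=16), since diet is herbivore.
No match: (skin=feathers, diet=omnivore, mass=4), since diet is omnivore.
No match: (skin=smooth, diet=carnivore, mass=39), since diet is carnivore.
No match: (skin=feathers, diet=omnivore, mass=1), since diet is omnivore.

Match, No match, No match, No match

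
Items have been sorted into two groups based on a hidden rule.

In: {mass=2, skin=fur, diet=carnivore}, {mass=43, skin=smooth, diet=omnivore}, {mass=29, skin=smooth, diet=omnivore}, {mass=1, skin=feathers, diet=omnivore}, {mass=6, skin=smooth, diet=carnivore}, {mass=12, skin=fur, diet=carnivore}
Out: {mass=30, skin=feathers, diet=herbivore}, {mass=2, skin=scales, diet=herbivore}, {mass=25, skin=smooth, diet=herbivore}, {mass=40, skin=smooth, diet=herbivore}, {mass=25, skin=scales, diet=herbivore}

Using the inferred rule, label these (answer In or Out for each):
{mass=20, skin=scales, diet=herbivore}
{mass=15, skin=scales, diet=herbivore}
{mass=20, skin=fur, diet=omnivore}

Out, Out, In

Checking candidate rules against both groups, what survives is: diet is not herbivore.
{mass=20, skin=scales, diet=herbivore} — diet is herbivore, hence Out. {mass=15, skin=scales, diet=herbivore} — diet is herbivore, hence Out. {mass=20, skin=fur, diet=omnivore} — diet is omnivore, hence In.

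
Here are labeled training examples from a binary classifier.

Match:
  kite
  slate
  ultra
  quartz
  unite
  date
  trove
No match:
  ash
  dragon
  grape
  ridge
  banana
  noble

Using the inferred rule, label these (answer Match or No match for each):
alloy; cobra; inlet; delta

'Match' ⟺ contains 't'.
alloy — no 't', hence No match.
cobra — no 't', hence No match.
inlet — has 't', hence Match.
delta — has 't', hence Match.

No match, No match, Match, Match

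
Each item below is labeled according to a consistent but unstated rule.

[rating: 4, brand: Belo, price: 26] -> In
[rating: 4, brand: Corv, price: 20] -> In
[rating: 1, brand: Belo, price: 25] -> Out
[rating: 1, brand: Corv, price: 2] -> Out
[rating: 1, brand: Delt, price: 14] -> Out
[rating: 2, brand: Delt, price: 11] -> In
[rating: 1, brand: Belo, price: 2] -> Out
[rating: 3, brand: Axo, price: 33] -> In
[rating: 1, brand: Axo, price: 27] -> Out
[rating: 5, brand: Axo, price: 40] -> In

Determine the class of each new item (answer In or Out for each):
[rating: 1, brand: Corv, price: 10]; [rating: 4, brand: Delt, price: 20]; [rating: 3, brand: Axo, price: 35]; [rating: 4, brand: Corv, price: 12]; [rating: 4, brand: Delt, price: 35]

Out, In, In, In, In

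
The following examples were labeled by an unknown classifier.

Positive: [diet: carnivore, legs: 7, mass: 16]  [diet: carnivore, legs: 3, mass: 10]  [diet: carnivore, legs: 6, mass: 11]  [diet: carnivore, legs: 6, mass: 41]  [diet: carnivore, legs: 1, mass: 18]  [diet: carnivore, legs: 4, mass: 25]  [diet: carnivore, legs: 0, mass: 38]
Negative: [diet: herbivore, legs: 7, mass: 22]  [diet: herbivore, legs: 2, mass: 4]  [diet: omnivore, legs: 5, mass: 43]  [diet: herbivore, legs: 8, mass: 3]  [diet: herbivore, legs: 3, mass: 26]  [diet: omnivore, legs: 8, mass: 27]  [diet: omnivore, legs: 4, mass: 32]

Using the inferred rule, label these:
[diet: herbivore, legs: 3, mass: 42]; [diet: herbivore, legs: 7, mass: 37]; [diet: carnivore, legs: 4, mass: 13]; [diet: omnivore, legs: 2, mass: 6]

Negative, Negative, Positive, Negative

Checking candidate rules against both groups, what survives is: diet is carnivore.
[diet: herbivore, legs: 3, mass: 42] → diet is herbivore → Negative.
[diet: herbivore, legs: 7, mass: 37] → diet is herbivore → Negative.
[diet: carnivore, legs: 4, mass: 13] → diet is carnivore → Positive.
[diet: omnivore, legs: 2, mass: 6] → diet is omnivore → Negative.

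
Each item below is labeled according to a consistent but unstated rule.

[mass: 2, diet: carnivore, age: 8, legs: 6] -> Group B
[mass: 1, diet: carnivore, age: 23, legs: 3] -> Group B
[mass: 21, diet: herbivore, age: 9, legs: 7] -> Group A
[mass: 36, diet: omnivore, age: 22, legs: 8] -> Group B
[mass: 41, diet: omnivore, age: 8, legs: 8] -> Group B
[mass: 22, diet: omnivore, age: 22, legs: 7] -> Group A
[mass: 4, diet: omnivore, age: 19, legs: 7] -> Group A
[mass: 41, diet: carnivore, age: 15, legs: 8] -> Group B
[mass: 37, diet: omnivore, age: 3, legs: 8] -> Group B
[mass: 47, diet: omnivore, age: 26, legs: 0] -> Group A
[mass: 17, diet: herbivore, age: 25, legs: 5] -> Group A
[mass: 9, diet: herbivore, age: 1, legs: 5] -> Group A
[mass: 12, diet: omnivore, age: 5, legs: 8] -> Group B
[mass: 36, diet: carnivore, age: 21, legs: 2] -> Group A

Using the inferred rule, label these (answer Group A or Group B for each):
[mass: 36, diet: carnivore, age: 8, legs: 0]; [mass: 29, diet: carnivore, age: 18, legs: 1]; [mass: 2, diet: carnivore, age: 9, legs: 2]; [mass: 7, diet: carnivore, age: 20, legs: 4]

The common property of the 'Group A' items is: mass ≥ 4 AND legs ≤ 7. No 'Group B' item has it.

Group A, Group A, Group B, Group A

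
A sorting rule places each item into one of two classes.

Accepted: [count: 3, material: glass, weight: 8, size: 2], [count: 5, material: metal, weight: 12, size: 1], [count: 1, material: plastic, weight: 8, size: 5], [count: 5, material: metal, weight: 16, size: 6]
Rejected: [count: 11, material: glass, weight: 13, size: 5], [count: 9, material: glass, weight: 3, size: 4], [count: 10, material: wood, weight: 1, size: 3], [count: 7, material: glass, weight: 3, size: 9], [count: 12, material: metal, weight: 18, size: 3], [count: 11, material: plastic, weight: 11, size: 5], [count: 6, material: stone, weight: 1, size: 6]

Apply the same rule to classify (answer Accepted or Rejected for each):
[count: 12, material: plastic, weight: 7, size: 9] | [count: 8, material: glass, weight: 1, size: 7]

Rejected, Rejected

The distinguishing property — count ≤ 5 — holds for all the 'Accepted' cases and none of the 'Rejected' cases.
[count: 12, material: plastic, weight: 7, size: 9] — count = 12, hence Rejected. [count: 8, material: glass, weight: 1, size: 7] — count = 8, hence Rejected.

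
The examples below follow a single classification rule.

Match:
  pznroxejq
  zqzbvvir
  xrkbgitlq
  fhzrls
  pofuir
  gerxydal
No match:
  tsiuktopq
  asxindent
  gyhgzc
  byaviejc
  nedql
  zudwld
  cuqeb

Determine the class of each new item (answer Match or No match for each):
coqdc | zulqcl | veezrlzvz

One predicate separates the groups cleanly: contains 'r'.

No match, No match, Match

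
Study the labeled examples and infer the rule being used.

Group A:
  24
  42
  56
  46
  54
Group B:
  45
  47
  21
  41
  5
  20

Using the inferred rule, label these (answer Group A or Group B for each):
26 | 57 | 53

Group A, Group B, Group B

The classifier is using: even AND at least 21.
26: Group A (26 is even, 26 ≥ 21). 57: Group B (57 is odd, 57 ≥ 21). 53: Group B (53 is odd, 53 ≥ 21).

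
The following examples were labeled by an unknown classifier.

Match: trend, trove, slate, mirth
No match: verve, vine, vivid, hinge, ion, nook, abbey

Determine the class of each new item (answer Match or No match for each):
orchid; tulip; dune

No match, Match, No match

All 'Match' examples share one property — contains 't' — and every 'No match' example lacks it.
orchid: no 't' — fails this test, so No match.
tulip: has 't' — checks out, so Match.
dune: no 't' — fails this test, so No match.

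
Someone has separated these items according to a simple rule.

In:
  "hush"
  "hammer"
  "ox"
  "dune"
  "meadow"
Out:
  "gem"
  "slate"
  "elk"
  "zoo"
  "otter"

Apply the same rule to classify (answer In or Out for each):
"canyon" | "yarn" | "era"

In, In, Out

Checking candidate rules against both groups, what survives is: even length.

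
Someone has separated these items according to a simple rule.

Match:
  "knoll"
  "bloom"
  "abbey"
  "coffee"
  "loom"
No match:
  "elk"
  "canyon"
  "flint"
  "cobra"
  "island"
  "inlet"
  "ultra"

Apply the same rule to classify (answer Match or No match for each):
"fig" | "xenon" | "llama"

No match, No match, Match

'Match' ⟺ has a double letter.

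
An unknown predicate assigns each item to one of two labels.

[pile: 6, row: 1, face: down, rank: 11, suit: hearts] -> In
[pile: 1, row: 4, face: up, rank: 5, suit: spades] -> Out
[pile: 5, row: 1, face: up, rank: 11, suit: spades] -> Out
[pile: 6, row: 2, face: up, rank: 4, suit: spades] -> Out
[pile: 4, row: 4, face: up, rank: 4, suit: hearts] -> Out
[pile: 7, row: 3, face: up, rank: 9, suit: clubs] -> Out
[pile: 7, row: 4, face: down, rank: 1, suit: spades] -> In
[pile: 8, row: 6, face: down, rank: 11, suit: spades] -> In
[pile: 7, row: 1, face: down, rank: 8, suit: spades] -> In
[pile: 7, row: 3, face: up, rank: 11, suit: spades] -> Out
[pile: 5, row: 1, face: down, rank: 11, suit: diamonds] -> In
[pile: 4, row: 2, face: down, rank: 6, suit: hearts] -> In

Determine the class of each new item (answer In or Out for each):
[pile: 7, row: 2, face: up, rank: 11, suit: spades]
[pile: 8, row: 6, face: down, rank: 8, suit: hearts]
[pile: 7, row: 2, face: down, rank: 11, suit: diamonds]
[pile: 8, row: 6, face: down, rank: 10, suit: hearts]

Out, In, In, In

The simplest hypothesis consistent with all the labels is: face is down.
[pile: 7, row: 2, face: up, rank: 11, suit: spades]: face is up, does not fit → Out. [pile: 8, row: 6, face: down, rank: 8, suit: hearts]: face is down, passes → In. [pile: 7, row: 2, face: down, rank: 11, suit: diamonds]: face is down, passes → In. [pile: 8, row: 6, face: down, rank: 10, suit: hearts]: face is down, passes → In.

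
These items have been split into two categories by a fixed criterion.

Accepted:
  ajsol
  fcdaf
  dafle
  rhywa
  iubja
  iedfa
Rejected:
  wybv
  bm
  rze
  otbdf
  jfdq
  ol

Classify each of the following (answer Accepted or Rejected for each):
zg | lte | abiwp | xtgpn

One predicate separates the groups cleanly: contains 'a'.
zg: no 'a' — doesn't qualify, so Rejected. lte: no 'a' — doesn't qualify, so Rejected. abiwp: has 'a' — fits, so Accepted. xtgpn: no 'a' — doesn't qualify, so Rejected.

Rejected, Rejected, Accepted, Rejected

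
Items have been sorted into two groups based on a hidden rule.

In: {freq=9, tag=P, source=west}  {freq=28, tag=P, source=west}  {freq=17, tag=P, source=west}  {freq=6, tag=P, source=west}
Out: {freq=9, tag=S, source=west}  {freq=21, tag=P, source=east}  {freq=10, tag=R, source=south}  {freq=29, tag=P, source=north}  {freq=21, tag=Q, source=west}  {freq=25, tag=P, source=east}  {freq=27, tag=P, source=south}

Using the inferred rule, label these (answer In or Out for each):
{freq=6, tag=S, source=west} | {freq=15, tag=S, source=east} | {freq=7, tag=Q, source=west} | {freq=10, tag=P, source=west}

Out, Out, Out, In

Every 'In' example satisfies: tag is P AND source is west. None of the 'Out' examples do.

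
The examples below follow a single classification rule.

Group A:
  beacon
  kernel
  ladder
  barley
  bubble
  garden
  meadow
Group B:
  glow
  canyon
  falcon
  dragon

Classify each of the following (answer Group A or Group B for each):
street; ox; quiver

Group A, Group B, Group A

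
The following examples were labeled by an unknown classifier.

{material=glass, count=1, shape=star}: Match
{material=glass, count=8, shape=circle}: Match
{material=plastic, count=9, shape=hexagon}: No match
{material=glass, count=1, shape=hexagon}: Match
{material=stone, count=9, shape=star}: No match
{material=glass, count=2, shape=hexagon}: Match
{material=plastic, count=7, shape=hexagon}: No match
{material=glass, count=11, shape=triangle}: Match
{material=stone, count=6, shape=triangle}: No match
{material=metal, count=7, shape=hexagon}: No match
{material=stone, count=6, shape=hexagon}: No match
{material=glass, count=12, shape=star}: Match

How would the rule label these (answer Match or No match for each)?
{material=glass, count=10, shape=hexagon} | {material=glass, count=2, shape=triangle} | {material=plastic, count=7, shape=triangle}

Match, Match, No match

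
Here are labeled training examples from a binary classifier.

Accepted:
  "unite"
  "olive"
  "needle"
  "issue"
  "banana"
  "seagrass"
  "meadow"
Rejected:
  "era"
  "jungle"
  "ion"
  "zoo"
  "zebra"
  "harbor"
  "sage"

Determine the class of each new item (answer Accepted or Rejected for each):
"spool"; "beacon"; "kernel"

Rejected, Accepted, Rejected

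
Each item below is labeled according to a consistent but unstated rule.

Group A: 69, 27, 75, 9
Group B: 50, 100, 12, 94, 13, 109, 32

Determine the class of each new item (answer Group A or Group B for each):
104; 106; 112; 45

Group B, Group B, Group B, Group A

The distinguishing property — ≡ 3 (mod 6) — holds for all the 'Group A' cases and none of the 'Group B' cases.
104 → 104 mod 6 = 2 → Group B.
106 → 106 mod 6 = 4 → Group B.
112 → 112 mod 6 = 4 → Group B.
45 → 45 mod 6 = 3 → Group A.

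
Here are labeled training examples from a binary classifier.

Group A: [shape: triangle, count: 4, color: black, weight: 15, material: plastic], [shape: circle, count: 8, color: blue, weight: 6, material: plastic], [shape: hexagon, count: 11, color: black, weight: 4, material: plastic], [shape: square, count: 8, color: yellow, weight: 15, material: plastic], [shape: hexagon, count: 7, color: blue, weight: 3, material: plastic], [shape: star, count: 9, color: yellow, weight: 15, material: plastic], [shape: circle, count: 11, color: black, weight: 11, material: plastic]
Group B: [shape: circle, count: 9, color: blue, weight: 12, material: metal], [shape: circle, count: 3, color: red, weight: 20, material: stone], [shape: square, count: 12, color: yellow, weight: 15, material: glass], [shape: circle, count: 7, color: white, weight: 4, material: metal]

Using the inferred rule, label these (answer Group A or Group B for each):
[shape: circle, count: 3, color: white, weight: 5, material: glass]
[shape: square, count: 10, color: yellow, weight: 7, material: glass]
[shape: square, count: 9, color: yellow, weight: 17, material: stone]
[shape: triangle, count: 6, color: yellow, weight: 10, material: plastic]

The simplest hypothesis consistent with all the labels is: material is plastic.

Group B, Group B, Group B, Group A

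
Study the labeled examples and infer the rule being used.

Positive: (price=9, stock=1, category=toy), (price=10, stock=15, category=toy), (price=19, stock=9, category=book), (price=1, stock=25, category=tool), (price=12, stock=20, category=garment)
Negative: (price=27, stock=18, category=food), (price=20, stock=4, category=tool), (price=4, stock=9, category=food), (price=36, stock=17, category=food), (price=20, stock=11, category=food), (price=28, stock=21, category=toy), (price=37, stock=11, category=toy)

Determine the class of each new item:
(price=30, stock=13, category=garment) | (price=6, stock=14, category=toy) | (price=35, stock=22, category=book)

Negative, Positive, Negative

The classifier is using: price ≠ 4 AND price ≤ 19.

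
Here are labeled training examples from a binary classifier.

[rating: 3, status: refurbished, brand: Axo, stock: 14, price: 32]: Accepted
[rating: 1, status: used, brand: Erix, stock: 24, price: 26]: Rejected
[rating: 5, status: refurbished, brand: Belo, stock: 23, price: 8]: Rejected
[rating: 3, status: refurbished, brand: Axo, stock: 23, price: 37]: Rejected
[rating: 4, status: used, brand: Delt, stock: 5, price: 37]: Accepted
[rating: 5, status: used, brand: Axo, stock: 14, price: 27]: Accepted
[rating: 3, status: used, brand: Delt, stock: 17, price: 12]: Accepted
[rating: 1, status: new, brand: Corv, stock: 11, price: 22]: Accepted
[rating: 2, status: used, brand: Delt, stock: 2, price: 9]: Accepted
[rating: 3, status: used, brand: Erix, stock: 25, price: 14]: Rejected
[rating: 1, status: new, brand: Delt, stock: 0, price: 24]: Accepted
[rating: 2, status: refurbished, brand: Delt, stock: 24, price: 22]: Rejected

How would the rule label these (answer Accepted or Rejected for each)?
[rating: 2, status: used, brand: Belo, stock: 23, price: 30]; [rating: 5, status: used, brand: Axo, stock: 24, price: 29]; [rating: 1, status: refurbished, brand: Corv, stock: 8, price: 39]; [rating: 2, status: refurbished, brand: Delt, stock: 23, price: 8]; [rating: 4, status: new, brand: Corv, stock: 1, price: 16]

Rejected, Rejected, Accepted, Rejected, Accepted

The common property of the 'Accepted' items is: stock ≤ 17. No 'Rejected' item has it.
[rating: 2, status: used, brand: Belo, stock: 23, price: 30]: stock = 23 — does not pass, so Rejected. [rating: 5, status: used, brand: Axo, stock: 24, price: 29]: stock = 24 — does not pass, so Rejected. [rating: 1, status: refurbished, brand: Corv, stock: 8, price: 39]: stock = 8 — satisfies this, so Accepted. [rating: 2, status: refurbished, brand: Delt, stock: 23, price: 8]: stock = 23 — does not pass, so Rejected. [rating: 4, status: new, brand: Corv, stock: 1, price: 16]: stock = 1 — satisfies this, so Accepted.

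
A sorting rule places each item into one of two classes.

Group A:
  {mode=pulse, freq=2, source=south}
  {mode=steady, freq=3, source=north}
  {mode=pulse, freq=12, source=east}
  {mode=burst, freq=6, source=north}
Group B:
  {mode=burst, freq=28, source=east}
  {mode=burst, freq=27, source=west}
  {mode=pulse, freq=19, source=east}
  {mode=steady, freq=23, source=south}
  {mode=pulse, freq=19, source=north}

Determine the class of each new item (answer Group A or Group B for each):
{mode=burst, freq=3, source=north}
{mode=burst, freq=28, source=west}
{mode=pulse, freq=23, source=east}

The classifier is using: freq ≤ 12.
{mode=burst, freq=3, source=north}: Group A (freq = 3). {mode=burst, freq=28, source=west}: Group B (freq = 28). {mode=pulse, freq=23, source=east}: Group B (freq = 23).

Group A, Group B, Group B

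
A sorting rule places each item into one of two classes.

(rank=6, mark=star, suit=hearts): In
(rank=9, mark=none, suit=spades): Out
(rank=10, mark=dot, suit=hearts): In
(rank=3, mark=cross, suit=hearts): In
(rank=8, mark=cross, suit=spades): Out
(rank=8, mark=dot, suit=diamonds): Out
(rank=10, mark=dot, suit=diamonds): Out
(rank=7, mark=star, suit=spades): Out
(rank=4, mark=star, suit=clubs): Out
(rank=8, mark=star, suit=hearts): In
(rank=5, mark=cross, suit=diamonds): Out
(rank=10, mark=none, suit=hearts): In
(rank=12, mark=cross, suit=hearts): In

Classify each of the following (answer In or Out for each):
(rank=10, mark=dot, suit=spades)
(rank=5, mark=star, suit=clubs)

Out, Out

A rule that fits every label: suit is hearts — true of each 'In' example, false of each 'Out' one.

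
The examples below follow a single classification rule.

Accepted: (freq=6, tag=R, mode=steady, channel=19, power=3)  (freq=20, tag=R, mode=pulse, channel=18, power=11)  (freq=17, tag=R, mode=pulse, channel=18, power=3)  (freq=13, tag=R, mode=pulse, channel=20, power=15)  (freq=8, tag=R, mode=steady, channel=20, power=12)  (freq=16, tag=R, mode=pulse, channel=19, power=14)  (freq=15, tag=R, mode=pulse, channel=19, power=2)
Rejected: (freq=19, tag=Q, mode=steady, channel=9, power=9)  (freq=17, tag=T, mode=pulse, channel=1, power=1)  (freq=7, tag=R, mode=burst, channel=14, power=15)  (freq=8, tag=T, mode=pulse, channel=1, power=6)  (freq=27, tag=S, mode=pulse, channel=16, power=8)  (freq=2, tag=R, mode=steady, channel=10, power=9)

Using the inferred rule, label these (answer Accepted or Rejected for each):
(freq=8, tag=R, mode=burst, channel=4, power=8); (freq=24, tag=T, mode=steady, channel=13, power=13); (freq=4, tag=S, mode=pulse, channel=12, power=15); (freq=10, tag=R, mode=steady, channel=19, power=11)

The pattern is that an item is 'Accepted' exactly when: channel ≥ 18.
(freq=8, tag=R, mode=burst, channel=4, power=8) — channel = 4, hence Rejected.
(freq=24, tag=T, mode=steady, channel=13, power=13) — channel = 13, hence Rejected.
(freq=4, tag=S, mode=pulse, channel=12, power=15) — channel = 12, hence Rejected.
(freq=10, tag=R, mode=steady, channel=19, power=11) — channel = 19, hence Accepted.

Rejected, Rejected, Rejected, Accepted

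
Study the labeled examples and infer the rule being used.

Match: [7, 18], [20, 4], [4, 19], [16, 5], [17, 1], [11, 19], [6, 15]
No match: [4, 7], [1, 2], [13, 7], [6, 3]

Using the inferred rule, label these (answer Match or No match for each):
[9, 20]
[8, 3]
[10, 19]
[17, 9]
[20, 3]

Rule: max ≥ 15. This holds for each 'Match' example and fails for each 'No match' one.
[9, 20]: max 20, meets the rule → Match. [8, 3]: max 8, does not pass → No match. [10, 19]: max 19, meets the rule → Match. [17, 9]: max 17, meets the rule → Match. [20, 3]: max 20, meets the rule → Match.

Match, No match, Match, Match, Match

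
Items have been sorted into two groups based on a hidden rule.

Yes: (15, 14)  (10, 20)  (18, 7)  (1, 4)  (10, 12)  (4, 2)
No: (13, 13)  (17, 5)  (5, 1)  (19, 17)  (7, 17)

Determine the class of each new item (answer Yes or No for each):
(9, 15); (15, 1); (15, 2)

No, No, Yes

All 'Yes' examples share one property — product is even — and every 'No' example lacks it.
(9, 15) — 9·15 = 135, hence No. (15, 1) — 15·1 = 15, hence No. (15, 2) — 15·2 = 30, hence Yes.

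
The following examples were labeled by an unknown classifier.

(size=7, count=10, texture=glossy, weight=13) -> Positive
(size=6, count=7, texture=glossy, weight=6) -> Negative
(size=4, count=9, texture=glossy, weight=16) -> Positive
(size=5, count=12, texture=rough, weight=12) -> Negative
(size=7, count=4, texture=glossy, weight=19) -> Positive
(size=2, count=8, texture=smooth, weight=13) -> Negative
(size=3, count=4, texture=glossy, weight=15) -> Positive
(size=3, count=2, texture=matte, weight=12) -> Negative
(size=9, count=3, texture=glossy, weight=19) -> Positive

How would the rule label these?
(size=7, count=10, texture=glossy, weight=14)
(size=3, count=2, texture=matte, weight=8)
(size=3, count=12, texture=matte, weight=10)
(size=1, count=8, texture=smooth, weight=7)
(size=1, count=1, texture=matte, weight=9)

All 'Positive' examples share one property — texture is glossy AND weight ≥ 12 — and every 'Negative' example lacks it.
(size=7, count=10, texture=glossy, weight=14) → texture is glossy, weight = 14 → Positive.
(size=3, count=2, texture=matte, weight=8) → texture is matte, weight = 8 → Negative.
(size=3, count=12, texture=matte, weight=10) → texture is matte, weight = 10 → Negative.
(size=1, count=8, texture=smooth, weight=7) → texture is smooth, weight = 7 → Negative.
(size=1, count=1, texture=matte, weight=9) → texture is matte, weight = 9 → Negative.

Positive, Negative, Negative, Negative, Negative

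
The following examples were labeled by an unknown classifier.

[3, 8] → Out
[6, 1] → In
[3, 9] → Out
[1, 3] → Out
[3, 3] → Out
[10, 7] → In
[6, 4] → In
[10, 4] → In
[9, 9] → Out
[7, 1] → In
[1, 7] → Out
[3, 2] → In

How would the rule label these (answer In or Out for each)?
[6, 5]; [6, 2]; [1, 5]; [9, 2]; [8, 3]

The common property of the 'In' items is: first > second. No 'Out' item has it.
[6, 5]: 6 > 5, fits → In.
[6, 2]: 6 > 2, fits → In.
[1, 5]: 1 < 5, lacks this property → Out.
[9, 2]: 9 > 2, fits → In.
[8, 3]: 8 > 3, fits → In.

In, In, Out, In, In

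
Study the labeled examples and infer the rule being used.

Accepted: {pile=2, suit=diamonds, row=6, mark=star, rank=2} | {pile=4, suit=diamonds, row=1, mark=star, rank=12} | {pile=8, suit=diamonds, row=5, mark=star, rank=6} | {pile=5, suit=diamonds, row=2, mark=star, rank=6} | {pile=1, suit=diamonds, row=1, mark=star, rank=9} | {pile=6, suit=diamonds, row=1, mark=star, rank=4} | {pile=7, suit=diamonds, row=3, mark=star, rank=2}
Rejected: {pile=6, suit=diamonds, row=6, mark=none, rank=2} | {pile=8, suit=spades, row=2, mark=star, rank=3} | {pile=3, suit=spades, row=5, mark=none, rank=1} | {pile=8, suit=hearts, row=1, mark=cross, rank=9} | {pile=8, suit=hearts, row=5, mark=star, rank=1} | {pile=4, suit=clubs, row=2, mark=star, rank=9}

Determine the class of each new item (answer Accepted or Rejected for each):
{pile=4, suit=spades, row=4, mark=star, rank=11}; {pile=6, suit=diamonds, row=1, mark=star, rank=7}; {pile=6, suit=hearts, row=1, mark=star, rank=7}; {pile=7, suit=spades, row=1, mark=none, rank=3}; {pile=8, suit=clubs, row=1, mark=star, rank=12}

All 'Accepted' examples share one property — suit is diamonds AND mark is star — and every 'Rejected' example lacks it.
{pile=4, suit=spades, row=4, mark=star, rank=11} — suit is spades, mark is star, hence Rejected. {pile=6, suit=diamonds, row=1, mark=star, rank=7} — suit is diamonds, mark is star, hence Accepted. {pile=6, suit=hearts, row=1, mark=star, rank=7} — suit is hearts, mark is star, hence Rejected. {pile=7, suit=spades, row=1, mark=none, rank=3} — suit is spades, mark is none, hence Rejected. {pile=8, suit=clubs, row=1, mark=star, rank=12} — suit is clubs, mark is star, hence Rejected.

Rejected, Accepted, Rejected, Rejected, Rejected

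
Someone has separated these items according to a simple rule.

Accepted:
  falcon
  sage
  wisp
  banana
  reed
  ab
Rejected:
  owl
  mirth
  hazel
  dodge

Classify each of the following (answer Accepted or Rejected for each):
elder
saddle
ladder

Rejected, Accepted, Accepted

The classifier is using: even length.
elder: Rejected (length 5). saddle: Accepted (length 6). ladder: Accepted (length 6).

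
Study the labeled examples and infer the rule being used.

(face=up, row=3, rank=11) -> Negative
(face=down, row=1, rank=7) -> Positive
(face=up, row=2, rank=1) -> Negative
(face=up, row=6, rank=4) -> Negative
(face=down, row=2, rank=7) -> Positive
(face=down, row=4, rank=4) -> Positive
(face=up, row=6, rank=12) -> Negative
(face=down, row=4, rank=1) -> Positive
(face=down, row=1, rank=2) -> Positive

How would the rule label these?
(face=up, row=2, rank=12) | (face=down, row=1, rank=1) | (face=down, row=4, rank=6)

The classifier is using: face is down.
Negative: (face=up, row=2, rank=12), since face is up.
Positive: (face=down, row=1, rank=1), since face is down.
Positive: (face=down, row=4, rank=6), since face is down.

Negative, Positive, Positive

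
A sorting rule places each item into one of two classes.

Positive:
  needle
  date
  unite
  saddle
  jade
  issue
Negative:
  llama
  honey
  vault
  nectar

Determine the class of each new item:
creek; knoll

Negative, Negative

All 'Positive' examples share one property — ends with 'e' — and every 'Negative' example lacks it.
creek: ends with 'k', does not fit → Negative. knoll: ends with 'l', does not fit → Negative.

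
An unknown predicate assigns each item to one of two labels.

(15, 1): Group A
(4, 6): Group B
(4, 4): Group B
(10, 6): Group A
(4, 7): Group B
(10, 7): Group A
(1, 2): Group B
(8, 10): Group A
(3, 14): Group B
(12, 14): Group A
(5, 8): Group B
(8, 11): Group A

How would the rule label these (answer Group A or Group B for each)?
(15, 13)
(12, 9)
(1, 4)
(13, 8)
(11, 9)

The simplest hypothesis consistent with all the labels is: first ≥ 6.
(15, 13): first 15 — fits, so Group A.
(12, 9): first 12 — fits, so Group A.
(1, 4): first 1 — doesn't match, so Group B.
(13, 8): first 13 — fits, so Group A.
(11, 9): first 11 — fits, so Group A.

Group A, Group A, Group B, Group A, Group A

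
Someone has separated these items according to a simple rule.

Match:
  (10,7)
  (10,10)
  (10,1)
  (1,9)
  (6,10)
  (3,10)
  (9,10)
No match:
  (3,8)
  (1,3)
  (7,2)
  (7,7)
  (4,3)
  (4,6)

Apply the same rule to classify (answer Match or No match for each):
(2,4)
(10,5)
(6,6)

No match, Match, No match

A rule that fits every label: max ≥ 9 — true of each 'Match' example, false of each 'No match' one.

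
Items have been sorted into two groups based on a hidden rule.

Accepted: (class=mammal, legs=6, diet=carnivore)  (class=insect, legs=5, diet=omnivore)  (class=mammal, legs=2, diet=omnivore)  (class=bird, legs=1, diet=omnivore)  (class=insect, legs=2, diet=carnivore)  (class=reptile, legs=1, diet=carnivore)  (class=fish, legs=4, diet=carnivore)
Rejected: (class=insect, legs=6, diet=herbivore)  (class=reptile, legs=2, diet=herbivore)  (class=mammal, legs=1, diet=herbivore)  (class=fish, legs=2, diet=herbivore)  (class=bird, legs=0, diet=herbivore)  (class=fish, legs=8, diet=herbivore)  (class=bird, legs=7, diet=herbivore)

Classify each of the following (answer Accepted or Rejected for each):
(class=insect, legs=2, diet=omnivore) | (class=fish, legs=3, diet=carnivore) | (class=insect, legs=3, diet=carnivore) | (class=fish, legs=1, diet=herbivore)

Accepted, Accepted, Accepted, Rejected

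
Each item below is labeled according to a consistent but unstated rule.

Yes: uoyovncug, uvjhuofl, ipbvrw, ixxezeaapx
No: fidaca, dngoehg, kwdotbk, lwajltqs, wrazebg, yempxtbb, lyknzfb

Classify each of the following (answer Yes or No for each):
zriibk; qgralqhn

No, No

Rule: starts with a vowel. This holds for each 'Yes' example and fails for each 'No' one.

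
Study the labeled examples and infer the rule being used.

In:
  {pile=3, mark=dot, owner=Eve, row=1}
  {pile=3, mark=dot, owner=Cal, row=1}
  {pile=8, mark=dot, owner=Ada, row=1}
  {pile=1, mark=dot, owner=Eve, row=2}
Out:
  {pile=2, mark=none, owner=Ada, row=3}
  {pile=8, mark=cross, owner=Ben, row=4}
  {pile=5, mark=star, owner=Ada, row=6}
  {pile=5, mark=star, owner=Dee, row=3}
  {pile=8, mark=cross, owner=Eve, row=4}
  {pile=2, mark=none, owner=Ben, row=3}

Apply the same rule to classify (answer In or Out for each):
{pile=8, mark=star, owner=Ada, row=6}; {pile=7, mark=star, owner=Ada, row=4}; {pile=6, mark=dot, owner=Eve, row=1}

Out, Out, In

The classifier is using: mark is dot.
{pile=8, mark=star, owner=Ada, row=6}: Out (mark is star). {pile=7, mark=star, owner=Ada, row=4}: Out (mark is star). {pile=6, mark=dot, owner=Eve, row=1}: In (mark is dot).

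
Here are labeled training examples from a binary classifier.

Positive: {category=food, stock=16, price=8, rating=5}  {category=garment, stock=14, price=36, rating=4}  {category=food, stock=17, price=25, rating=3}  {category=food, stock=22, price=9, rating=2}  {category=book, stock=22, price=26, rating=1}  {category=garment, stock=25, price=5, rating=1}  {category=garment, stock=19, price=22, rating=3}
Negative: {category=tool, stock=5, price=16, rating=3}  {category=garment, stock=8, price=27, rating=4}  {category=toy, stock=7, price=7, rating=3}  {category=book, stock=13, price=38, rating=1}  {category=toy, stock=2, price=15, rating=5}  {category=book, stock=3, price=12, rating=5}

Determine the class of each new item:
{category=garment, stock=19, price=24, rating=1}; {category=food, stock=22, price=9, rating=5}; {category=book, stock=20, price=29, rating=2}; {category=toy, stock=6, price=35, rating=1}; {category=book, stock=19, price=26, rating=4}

The simplest hypothesis consistent with all the labels is: stock ≥ 14.
{category=garment, stock=19, price=24, rating=1} → stock = 19 → Positive. {category=food, stock=22, price=9, rating=5} → stock = 22 → Positive. {category=book, stock=20, price=29, rating=2} → stock = 20 → Positive. {category=toy, stock=6, price=35, rating=1} → stock = 6 → Negative. {category=book, stock=19, price=26, rating=4} → stock = 19 → Positive.

Positive, Positive, Positive, Negative, Positive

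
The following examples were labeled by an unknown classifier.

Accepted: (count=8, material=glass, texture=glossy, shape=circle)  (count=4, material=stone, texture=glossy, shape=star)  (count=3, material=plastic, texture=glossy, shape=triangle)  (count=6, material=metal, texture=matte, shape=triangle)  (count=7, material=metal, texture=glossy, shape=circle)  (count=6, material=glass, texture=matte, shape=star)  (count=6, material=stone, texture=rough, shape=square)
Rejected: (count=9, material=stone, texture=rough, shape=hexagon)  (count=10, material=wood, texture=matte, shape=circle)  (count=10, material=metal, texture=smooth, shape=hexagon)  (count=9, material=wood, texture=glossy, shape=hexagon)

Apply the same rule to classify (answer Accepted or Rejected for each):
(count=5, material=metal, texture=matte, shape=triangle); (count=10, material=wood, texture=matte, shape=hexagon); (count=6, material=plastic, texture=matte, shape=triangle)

Accepted, Rejected, Accepted

The distinguishing property — count ≤ 8 — holds for all the 'Accepted' cases and none of the 'Rejected' cases.
(count=5, material=metal, texture=matte, shape=triangle): count = 5 — fits, so Accepted.
(count=10, material=wood, texture=matte, shape=hexagon): count = 10 — does not satisfy this, so Rejected.
(count=6, material=plastic, texture=matte, shape=triangle): count = 6 — fits, so Accepted.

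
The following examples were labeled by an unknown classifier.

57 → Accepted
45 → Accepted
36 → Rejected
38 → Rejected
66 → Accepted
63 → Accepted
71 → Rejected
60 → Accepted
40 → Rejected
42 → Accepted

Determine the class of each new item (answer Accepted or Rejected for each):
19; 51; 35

Rejected, Accepted, Rejected

All 'Accepted' examples share one property — multiple of 3 AND at least 38 — and every 'Rejected' example lacks it.
19: Rejected (19 = 3·6 + 1, 19 < 38). 51: Accepted (51 = 3·17, 51 ≥ 38). 35: Rejected (35 = 3·11 + 2, 35 < 38).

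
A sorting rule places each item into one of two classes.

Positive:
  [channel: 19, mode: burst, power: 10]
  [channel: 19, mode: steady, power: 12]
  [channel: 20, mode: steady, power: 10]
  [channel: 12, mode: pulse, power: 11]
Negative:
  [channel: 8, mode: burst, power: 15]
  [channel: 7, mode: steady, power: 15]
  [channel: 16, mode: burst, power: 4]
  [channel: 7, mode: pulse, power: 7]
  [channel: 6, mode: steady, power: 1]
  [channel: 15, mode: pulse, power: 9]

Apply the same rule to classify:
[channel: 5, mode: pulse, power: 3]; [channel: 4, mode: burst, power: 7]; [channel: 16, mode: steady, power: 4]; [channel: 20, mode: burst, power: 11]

Every 'Positive' example satisfies: power ≥ 10 AND power ≤ 12. None of the 'Negative' examples do.
[channel: 5, mode: pulse, power: 3] — power = 3, hence Negative. [channel: 4, mode: burst, power: 7] — power = 7, hence Negative. [channel: 16, mode: steady, power: 4] — power = 4, hence Negative. [channel: 20, mode: burst, power: 11] — power = 11, hence Positive.

Negative, Negative, Negative, Positive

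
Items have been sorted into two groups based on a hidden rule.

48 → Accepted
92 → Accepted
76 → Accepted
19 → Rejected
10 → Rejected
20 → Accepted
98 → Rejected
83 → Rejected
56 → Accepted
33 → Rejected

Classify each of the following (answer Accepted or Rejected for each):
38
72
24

The rule appears to be: multiple of 4.
Rejected: 38, since 38 = 4·9 + 2. Accepted: 72, since 72 = 4·18. Accepted: 24, since 24 = 4·6.

Rejected, Accepted, Accepted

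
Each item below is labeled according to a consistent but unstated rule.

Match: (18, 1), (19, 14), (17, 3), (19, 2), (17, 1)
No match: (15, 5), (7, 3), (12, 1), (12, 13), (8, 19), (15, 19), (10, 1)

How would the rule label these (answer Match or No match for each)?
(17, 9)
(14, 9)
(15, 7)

One predicate separates the groups cleanly: first ≥ 17.
(17, 9) → first 17 → Match.
(14, 9) → first 14 → No match.
(15, 7) → first 15 → No match.

Match, No match, No match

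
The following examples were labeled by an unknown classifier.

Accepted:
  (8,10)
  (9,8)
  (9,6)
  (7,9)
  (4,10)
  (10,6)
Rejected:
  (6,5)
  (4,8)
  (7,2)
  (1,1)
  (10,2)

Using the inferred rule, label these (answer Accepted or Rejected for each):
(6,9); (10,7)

Accepted, Accepted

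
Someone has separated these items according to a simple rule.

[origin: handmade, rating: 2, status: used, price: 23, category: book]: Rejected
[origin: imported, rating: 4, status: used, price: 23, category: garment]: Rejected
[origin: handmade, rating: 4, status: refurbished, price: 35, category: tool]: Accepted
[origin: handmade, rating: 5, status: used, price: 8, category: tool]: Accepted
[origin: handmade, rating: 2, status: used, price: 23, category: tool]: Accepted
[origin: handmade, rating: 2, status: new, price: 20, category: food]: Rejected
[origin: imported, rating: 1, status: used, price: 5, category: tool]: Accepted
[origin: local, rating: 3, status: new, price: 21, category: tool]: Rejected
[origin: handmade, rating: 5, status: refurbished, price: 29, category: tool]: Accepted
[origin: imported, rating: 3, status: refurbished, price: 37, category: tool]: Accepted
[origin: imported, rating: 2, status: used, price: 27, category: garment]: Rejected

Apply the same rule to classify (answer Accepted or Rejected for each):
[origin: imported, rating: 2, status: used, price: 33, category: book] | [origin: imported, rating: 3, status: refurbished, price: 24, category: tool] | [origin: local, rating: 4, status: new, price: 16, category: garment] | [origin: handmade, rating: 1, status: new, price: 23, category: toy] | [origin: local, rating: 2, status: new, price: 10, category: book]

The classifier is using: category is tool AND price ≠ 21.
[origin: imported, rating: 2, status: used, price: 33, category: book]: category is book, price = 33 — fails this test, so Rejected.
[origin: imported, rating: 3, status: refurbished, price: 24, category: tool]: category is tool, price = 24 — fits, so Accepted.
[origin: local, rating: 4, status: new, price: 16, category: garment]: category is garment, price = 16 — fails this test, so Rejected.
[origin: handmade, rating: 1, status: new, price: 23, category: toy]: category is toy, price = 23 — fails this test, so Rejected.
[origin: local, rating: 2, status: new, price: 10, category: book]: category is book, price = 10 — fails this test, so Rejected.

Rejected, Accepted, Rejected, Rejected, Rejected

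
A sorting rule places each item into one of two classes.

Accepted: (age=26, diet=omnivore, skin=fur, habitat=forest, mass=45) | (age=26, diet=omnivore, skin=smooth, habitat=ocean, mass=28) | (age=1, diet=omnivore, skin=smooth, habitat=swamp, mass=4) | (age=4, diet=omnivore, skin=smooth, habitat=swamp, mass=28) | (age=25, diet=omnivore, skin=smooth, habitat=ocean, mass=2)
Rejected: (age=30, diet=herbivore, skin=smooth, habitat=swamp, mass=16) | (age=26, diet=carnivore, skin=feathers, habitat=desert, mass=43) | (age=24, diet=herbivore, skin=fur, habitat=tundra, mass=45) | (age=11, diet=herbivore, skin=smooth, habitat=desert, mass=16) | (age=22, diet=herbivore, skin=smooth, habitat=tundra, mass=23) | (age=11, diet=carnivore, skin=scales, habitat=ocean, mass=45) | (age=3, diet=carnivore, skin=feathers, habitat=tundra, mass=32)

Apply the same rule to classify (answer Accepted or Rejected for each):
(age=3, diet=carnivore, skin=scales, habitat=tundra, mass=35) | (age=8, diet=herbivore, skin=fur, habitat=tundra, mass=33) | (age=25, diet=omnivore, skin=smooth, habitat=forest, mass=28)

Rejected, Rejected, Accepted

The pattern is that an item is 'Accepted' exactly when: diet is omnivore.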